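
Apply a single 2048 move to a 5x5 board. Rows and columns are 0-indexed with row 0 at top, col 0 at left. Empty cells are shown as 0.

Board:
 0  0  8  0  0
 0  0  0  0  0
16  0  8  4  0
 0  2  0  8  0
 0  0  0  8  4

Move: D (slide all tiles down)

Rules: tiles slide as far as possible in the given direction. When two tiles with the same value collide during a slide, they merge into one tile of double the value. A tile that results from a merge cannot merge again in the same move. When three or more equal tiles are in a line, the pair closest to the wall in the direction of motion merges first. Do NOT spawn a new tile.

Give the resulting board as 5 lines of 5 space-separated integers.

Answer:  0  0  0  0  0
 0  0  0  0  0
 0  0  0  0  0
 0  0  0  4  0
16  2 16 16  4

Derivation:
Slide down:
col 0: [0, 0, 16, 0, 0] -> [0, 0, 0, 0, 16]
col 1: [0, 0, 0, 2, 0] -> [0, 0, 0, 0, 2]
col 2: [8, 0, 8, 0, 0] -> [0, 0, 0, 0, 16]
col 3: [0, 0, 4, 8, 8] -> [0, 0, 0, 4, 16]
col 4: [0, 0, 0, 0, 4] -> [0, 0, 0, 0, 4]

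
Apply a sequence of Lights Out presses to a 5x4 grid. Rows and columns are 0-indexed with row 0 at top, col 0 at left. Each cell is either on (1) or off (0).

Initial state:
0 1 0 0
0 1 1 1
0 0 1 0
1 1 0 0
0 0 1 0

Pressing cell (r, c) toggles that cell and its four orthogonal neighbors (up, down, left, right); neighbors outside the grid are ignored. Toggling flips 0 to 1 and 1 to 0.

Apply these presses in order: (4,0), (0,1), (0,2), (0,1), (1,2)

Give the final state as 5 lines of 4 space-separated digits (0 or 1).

Answer: 0 0 0 1
0 0 1 0
0 0 0 0
0 1 0 0
1 1 1 0

Derivation:
After press 1 at (4,0):
0 1 0 0
0 1 1 1
0 0 1 0
0 1 0 0
1 1 1 0

After press 2 at (0,1):
1 0 1 0
0 0 1 1
0 0 1 0
0 1 0 0
1 1 1 0

After press 3 at (0,2):
1 1 0 1
0 0 0 1
0 0 1 0
0 1 0 0
1 1 1 0

After press 4 at (0,1):
0 0 1 1
0 1 0 1
0 0 1 0
0 1 0 0
1 1 1 0

After press 5 at (1,2):
0 0 0 1
0 0 1 0
0 0 0 0
0 1 0 0
1 1 1 0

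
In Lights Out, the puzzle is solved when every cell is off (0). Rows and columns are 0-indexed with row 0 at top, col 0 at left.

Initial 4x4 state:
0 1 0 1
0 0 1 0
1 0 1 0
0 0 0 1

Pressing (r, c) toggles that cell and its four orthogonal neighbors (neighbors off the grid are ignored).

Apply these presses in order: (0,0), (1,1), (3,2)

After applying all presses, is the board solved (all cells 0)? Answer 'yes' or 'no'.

Answer: no

Derivation:
After press 1 at (0,0):
1 0 0 1
1 0 1 0
1 0 1 0
0 0 0 1

After press 2 at (1,1):
1 1 0 1
0 1 0 0
1 1 1 0
0 0 0 1

After press 3 at (3,2):
1 1 0 1
0 1 0 0
1 1 0 0
0 1 1 0

Lights still on: 8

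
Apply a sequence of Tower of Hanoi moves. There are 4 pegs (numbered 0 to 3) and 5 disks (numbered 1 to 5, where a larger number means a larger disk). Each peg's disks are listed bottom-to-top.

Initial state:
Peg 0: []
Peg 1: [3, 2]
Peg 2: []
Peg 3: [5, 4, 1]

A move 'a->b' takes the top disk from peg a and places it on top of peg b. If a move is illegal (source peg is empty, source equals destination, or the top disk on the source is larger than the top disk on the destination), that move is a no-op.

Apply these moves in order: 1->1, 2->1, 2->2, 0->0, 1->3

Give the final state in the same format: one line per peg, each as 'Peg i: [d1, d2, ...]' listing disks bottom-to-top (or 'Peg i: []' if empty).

After move 1 (1->1):
Peg 0: []
Peg 1: [3, 2]
Peg 2: []
Peg 3: [5, 4, 1]

After move 2 (2->1):
Peg 0: []
Peg 1: [3, 2]
Peg 2: []
Peg 3: [5, 4, 1]

After move 3 (2->2):
Peg 0: []
Peg 1: [3, 2]
Peg 2: []
Peg 3: [5, 4, 1]

After move 4 (0->0):
Peg 0: []
Peg 1: [3, 2]
Peg 2: []
Peg 3: [5, 4, 1]

After move 5 (1->3):
Peg 0: []
Peg 1: [3, 2]
Peg 2: []
Peg 3: [5, 4, 1]

Answer: Peg 0: []
Peg 1: [3, 2]
Peg 2: []
Peg 3: [5, 4, 1]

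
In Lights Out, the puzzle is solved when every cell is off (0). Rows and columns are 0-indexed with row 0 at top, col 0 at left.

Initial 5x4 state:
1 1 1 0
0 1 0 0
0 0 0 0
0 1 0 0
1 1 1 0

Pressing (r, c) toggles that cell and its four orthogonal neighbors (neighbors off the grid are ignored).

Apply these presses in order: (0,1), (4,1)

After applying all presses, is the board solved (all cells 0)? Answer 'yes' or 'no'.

After press 1 at (0,1):
0 0 0 0
0 0 0 0
0 0 0 0
0 1 0 0
1 1 1 0

After press 2 at (4,1):
0 0 0 0
0 0 0 0
0 0 0 0
0 0 0 0
0 0 0 0

Lights still on: 0

Answer: yes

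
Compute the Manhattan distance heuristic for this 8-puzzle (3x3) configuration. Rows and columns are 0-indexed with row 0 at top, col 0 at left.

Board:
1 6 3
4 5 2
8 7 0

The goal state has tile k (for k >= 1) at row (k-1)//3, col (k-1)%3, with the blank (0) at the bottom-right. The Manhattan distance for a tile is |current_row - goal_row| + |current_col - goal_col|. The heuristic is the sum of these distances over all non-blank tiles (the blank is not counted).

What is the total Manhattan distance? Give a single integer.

Answer: 6

Derivation:
Tile 1: at (0,0), goal (0,0), distance |0-0|+|0-0| = 0
Tile 6: at (0,1), goal (1,2), distance |0-1|+|1-2| = 2
Tile 3: at (0,2), goal (0,2), distance |0-0|+|2-2| = 0
Tile 4: at (1,0), goal (1,0), distance |1-1|+|0-0| = 0
Tile 5: at (1,1), goal (1,1), distance |1-1|+|1-1| = 0
Tile 2: at (1,2), goal (0,1), distance |1-0|+|2-1| = 2
Tile 8: at (2,0), goal (2,1), distance |2-2|+|0-1| = 1
Tile 7: at (2,1), goal (2,0), distance |2-2|+|1-0| = 1
Sum: 0 + 2 + 0 + 0 + 0 + 2 + 1 + 1 = 6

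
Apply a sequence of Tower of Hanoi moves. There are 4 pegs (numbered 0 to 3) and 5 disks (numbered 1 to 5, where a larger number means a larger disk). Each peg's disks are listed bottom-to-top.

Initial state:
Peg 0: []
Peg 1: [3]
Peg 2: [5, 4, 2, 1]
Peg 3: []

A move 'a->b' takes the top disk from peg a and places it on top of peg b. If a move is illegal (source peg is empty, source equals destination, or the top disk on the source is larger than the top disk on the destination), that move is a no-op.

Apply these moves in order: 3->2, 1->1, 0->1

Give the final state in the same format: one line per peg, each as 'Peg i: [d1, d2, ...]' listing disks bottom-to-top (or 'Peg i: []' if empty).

Answer: Peg 0: []
Peg 1: [3]
Peg 2: [5, 4, 2, 1]
Peg 3: []

Derivation:
After move 1 (3->2):
Peg 0: []
Peg 1: [3]
Peg 2: [5, 4, 2, 1]
Peg 3: []

After move 2 (1->1):
Peg 0: []
Peg 1: [3]
Peg 2: [5, 4, 2, 1]
Peg 3: []

After move 3 (0->1):
Peg 0: []
Peg 1: [3]
Peg 2: [5, 4, 2, 1]
Peg 3: []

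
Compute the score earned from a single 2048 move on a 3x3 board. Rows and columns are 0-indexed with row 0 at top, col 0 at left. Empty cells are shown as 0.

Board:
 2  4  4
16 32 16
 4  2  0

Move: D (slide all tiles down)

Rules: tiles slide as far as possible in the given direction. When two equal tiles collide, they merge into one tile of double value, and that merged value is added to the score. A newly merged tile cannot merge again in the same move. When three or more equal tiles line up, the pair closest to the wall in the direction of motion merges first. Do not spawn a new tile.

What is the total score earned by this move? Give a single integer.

Answer: 0

Derivation:
Slide down:
col 0: [2, 16, 4] -> [2, 16, 4]  score +0 (running 0)
col 1: [4, 32, 2] -> [4, 32, 2]  score +0 (running 0)
col 2: [4, 16, 0] -> [0, 4, 16]  score +0 (running 0)
Board after move:
 2  4  0
16 32  4
 4  2 16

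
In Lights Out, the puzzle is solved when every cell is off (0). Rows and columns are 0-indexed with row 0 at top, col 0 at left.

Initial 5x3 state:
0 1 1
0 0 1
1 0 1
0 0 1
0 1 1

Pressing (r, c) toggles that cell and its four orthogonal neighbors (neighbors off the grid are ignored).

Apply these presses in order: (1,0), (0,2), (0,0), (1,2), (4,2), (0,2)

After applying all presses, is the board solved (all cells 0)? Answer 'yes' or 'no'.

After press 1 at (1,0):
1 1 1
1 1 1
0 0 1
0 0 1
0 1 1

After press 2 at (0,2):
1 0 0
1 1 0
0 0 1
0 0 1
0 1 1

After press 3 at (0,0):
0 1 0
0 1 0
0 0 1
0 0 1
0 1 1

After press 4 at (1,2):
0 1 1
0 0 1
0 0 0
0 0 1
0 1 1

After press 5 at (4,2):
0 1 1
0 0 1
0 0 0
0 0 0
0 0 0

After press 6 at (0,2):
0 0 0
0 0 0
0 0 0
0 0 0
0 0 0

Lights still on: 0

Answer: yes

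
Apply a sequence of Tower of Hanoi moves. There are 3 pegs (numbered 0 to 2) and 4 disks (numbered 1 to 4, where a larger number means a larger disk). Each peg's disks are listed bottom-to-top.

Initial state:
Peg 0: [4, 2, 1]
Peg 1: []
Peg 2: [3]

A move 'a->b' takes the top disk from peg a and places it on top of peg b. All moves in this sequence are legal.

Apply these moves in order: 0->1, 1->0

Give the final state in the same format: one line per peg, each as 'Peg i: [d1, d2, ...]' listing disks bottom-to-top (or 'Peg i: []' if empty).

Answer: Peg 0: [4, 2, 1]
Peg 1: []
Peg 2: [3]

Derivation:
After move 1 (0->1):
Peg 0: [4, 2]
Peg 1: [1]
Peg 2: [3]

After move 2 (1->0):
Peg 0: [4, 2, 1]
Peg 1: []
Peg 2: [3]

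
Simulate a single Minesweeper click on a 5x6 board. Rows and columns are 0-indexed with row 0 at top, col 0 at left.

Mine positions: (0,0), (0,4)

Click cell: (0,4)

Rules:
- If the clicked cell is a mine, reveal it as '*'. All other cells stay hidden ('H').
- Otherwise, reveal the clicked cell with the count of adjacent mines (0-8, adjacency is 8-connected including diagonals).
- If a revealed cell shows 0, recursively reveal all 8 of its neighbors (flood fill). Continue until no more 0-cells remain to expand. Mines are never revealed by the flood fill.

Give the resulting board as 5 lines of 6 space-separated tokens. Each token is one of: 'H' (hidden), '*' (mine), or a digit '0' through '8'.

H H H H * H
H H H H H H
H H H H H H
H H H H H H
H H H H H H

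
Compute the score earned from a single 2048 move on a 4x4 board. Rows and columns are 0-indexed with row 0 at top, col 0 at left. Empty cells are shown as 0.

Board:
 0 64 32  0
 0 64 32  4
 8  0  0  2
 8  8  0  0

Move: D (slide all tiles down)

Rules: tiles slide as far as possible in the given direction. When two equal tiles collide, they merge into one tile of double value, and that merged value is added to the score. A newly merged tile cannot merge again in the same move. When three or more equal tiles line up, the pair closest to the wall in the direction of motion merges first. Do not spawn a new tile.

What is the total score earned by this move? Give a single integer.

Slide down:
col 0: [0, 0, 8, 8] -> [0, 0, 0, 16]  score +16 (running 16)
col 1: [64, 64, 0, 8] -> [0, 0, 128, 8]  score +128 (running 144)
col 2: [32, 32, 0, 0] -> [0, 0, 0, 64]  score +64 (running 208)
col 3: [0, 4, 2, 0] -> [0, 0, 4, 2]  score +0 (running 208)
Board after move:
  0   0   0   0
  0   0   0   0
  0 128   0   4
 16   8  64   2

Answer: 208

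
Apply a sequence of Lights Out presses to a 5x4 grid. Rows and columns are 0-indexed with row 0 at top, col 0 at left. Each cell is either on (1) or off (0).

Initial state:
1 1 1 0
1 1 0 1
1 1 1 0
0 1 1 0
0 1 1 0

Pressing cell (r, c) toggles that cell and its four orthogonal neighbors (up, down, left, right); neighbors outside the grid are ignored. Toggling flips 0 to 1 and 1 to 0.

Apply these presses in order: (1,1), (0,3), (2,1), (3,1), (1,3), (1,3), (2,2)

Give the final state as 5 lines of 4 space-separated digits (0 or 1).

After press 1 at (1,1):
1 0 1 0
0 0 1 1
1 0 1 0
0 1 1 0
0 1 1 0

After press 2 at (0,3):
1 0 0 1
0 0 1 0
1 0 1 0
0 1 1 0
0 1 1 0

After press 3 at (2,1):
1 0 0 1
0 1 1 0
0 1 0 0
0 0 1 0
0 1 1 0

After press 4 at (3,1):
1 0 0 1
0 1 1 0
0 0 0 0
1 1 0 0
0 0 1 0

After press 5 at (1,3):
1 0 0 0
0 1 0 1
0 0 0 1
1 1 0 0
0 0 1 0

After press 6 at (1,3):
1 0 0 1
0 1 1 0
0 0 0 0
1 1 0 0
0 0 1 0

After press 7 at (2,2):
1 0 0 1
0 1 0 0
0 1 1 1
1 1 1 0
0 0 1 0

Answer: 1 0 0 1
0 1 0 0
0 1 1 1
1 1 1 0
0 0 1 0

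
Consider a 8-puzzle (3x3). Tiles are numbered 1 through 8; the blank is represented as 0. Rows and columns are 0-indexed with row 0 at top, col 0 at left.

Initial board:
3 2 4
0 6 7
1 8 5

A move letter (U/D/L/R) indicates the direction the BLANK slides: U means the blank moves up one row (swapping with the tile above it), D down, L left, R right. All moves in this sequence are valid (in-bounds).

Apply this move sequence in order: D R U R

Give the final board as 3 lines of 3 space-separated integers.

Answer: 3 2 4
1 7 0
8 6 5

Derivation:
After move 1 (D):
3 2 4
1 6 7
0 8 5

After move 2 (R):
3 2 4
1 6 7
8 0 5

After move 3 (U):
3 2 4
1 0 7
8 6 5

After move 4 (R):
3 2 4
1 7 0
8 6 5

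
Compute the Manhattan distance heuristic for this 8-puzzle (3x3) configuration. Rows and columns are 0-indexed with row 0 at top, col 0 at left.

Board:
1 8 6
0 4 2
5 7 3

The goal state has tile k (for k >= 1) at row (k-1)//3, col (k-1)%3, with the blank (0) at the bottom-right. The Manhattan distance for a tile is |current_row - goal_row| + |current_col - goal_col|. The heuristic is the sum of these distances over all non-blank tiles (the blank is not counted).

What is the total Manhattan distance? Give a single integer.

Answer: 11

Derivation:
Tile 1: at (0,0), goal (0,0), distance |0-0|+|0-0| = 0
Tile 8: at (0,1), goal (2,1), distance |0-2|+|1-1| = 2
Tile 6: at (0,2), goal (1,2), distance |0-1|+|2-2| = 1
Tile 4: at (1,1), goal (1,0), distance |1-1|+|1-0| = 1
Tile 2: at (1,2), goal (0,1), distance |1-0|+|2-1| = 2
Tile 5: at (2,0), goal (1,1), distance |2-1|+|0-1| = 2
Tile 7: at (2,1), goal (2,0), distance |2-2|+|1-0| = 1
Tile 3: at (2,2), goal (0,2), distance |2-0|+|2-2| = 2
Sum: 0 + 2 + 1 + 1 + 2 + 2 + 1 + 2 = 11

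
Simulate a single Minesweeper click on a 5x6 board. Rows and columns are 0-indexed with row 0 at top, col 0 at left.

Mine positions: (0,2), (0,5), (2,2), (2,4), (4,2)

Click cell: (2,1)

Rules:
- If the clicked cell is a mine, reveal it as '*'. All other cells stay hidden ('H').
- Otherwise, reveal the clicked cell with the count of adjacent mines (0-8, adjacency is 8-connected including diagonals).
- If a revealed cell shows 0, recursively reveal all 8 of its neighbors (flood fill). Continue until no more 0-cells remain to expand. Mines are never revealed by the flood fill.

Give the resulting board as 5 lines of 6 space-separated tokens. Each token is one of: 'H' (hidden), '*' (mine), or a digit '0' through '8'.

H H H H H H
H H H H H H
H 1 H H H H
H H H H H H
H H H H H H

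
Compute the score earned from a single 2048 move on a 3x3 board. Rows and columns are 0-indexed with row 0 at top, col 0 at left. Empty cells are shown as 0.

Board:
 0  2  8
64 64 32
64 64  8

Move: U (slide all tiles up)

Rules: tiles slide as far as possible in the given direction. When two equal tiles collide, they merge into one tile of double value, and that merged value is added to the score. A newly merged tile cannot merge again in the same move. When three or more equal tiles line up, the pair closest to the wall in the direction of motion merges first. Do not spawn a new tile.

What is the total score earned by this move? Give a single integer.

Answer: 256

Derivation:
Slide up:
col 0: [0, 64, 64] -> [128, 0, 0]  score +128 (running 128)
col 1: [2, 64, 64] -> [2, 128, 0]  score +128 (running 256)
col 2: [8, 32, 8] -> [8, 32, 8]  score +0 (running 256)
Board after move:
128   2   8
  0 128  32
  0   0   8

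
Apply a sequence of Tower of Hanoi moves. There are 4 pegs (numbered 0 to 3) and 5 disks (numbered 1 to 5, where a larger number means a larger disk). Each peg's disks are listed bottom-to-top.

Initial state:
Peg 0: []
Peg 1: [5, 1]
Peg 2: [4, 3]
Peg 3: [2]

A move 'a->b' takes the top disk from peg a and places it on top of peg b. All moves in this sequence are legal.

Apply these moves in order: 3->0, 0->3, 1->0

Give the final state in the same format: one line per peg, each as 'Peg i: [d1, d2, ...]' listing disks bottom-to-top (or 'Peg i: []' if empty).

After move 1 (3->0):
Peg 0: [2]
Peg 1: [5, 1]
Peg 2: [4, 3]
Peg 3: []

After move 2 (0->3):
Peg 0: []
Peg 1: [5, 1]
Peg 2: [4, 3]
Peg 3: [2]

After move 3 (1->0):
Peg 0: [1]
Peg 1: [5]
Peg 2: [4, 3]
Peg 3: [2]

Answer: Peg 0: [1]
Peg 1: [5]
Peg 2: [4, 3]
Peg 3: [2]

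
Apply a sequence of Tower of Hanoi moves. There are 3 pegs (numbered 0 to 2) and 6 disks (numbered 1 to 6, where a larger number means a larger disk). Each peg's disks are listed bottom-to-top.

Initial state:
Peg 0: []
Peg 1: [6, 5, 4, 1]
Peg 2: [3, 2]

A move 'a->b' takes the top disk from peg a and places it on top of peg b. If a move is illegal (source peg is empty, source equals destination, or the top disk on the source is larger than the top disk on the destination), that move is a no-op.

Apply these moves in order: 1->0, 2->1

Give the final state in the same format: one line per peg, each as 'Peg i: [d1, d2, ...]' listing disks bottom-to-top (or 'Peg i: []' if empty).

After move 1 (1->0):
Peg 0: [1]
Peg 1: [6, 5, 4]
Peg 2: [3, 2]

After move 2 (2->1):
Peg 0: [1]
Peg 1: [6, 5, 4, 2]
Peg 2: [3]

Answer: Peg 0: [1]
Peg 1: [6, 5, 4, 2]
Peg 2: [3]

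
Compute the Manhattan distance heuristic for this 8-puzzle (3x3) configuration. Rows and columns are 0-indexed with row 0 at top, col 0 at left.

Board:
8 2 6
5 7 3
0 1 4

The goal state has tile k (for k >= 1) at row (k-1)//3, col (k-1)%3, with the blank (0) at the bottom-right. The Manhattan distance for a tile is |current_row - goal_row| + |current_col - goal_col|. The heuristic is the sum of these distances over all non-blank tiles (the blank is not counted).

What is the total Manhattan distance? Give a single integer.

Tile 8: at (0,0), goal (2,1), distance |0-2|+|0-1| = 3
Tile 2: at (0,1), goal (0,1), distance |0-0|+|1-1| = 0
Tile 6: at (0,2), goal (1,2), distance |0-1|+|2-2| = 1
Tile 5: at (1,0), goal (1,1), distance |1-1|+|0-1| = 1
Tile 7: at (1,1), goal (2,0), distance |1-2|+|1-0| = 2
Tile 3: at (1,2), goal (0,2), distance |1-0|+|2-2| = 1
Tile 1: at (2,1), goal (0,0), distance |2-0|+|1-0| = 3
Tile 4: at (2,2), goal (1,0), distance |2-1|+|2-0| = 3
Sum: 3 + 0 + 1 + 1 + 2 + 1 + 3 + 3 = 14

Answer: 14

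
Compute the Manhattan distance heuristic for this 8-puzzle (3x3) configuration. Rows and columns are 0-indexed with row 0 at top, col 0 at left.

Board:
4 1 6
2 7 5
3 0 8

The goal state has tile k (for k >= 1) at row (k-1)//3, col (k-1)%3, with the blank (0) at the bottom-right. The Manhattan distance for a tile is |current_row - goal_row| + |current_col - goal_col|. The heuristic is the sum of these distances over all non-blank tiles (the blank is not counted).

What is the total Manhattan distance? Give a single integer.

Answer: 13

Derivation:
Tile 4: at (0,0), goal (1,0), distance |0-1|+|0-0| = 1
Tile 1: at (0,1), goal (0,0), distance |0-0|+|1-0| = 1
Tile 6: at (0,2), goal (1,2), distance |0-1|+|2-2| = 1
Tile 2: at (1,0), goal (0,1), distance |1-0|+|0-1| = 2
Tile 7: at (1,1), goal (2,0), distance |1-2|+|1-0| = 2
Tile 5: at (1,2), goal (1,1), distance |1-1|+|2-1| = 1
Tile 3: at (2,0), goal (0,2), distance |2-0|+|0-2| = 4
Tile 8: at (2,2), goal (2,1), distance |2-2|+|2-1| = 1
Sum: 1 + 1 + 1 + 2 + 2 + 1 + 4 + 1 = 13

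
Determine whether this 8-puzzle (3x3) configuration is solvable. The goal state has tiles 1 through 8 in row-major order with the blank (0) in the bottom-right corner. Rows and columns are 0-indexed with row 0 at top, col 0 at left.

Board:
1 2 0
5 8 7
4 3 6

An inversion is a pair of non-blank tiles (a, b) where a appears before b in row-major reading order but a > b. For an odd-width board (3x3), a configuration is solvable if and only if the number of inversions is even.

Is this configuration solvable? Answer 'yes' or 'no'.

Answer: yes

Derivation:
Inversions (pairs i<j in row-major order where tile[i] > tile[j] > 0): 10
10 is even, so the puzzle is solvable.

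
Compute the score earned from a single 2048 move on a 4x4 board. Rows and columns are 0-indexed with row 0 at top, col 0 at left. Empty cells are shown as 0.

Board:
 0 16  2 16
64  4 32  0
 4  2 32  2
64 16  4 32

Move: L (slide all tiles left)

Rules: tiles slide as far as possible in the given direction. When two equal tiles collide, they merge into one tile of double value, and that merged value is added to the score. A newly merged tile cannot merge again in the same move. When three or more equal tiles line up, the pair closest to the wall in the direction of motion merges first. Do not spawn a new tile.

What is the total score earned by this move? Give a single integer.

Answer: 0

Derivation:
Slide left:
row 0: [0, 16, 2, 16] -> [16, 2, 16, 0]  score +0 (running 0)
row 1: [64, 4, 32, 0] -> [64, 4, 32, 0]  score +0 (running 0)
row 2: [4, 2, 32, 2] -> [4, 2, 32, 2]  score +0 (running 0)
row 3: [64, 16, 4, 32] -> [64, 16, 4, 32]  score +0 (running 0)
Board after move:
16  2 16  0
64  4 32  0
 4  2 32  2
64 16  4 32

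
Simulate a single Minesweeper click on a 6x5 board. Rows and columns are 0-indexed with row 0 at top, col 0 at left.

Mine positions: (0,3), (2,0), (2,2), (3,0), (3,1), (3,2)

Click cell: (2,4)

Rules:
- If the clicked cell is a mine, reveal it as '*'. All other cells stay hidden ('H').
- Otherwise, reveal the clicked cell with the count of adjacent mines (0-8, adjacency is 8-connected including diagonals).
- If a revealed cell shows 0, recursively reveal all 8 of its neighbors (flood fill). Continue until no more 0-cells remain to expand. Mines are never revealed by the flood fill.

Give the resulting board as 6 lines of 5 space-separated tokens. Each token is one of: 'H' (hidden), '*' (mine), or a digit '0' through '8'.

H H H H H
H H H 2 1
H H H 2 0
H H H 2 0
2 3 2 1 0
0 0 0 0 0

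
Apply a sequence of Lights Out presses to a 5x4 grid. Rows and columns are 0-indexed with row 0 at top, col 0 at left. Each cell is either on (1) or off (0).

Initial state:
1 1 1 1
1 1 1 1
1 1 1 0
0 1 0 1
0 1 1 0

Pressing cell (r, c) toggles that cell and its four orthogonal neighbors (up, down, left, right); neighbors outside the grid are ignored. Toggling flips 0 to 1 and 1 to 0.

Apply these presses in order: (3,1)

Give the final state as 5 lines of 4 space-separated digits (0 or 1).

After press 1 at (3,1):
1 1 1 1
1 1 1 1
1 0 1 0
1 0 1 1
0 0 1 0

Answer: 1 1 1 1
1 1 1 1
1 0 1 0
1 0 1 1
0 0 1 0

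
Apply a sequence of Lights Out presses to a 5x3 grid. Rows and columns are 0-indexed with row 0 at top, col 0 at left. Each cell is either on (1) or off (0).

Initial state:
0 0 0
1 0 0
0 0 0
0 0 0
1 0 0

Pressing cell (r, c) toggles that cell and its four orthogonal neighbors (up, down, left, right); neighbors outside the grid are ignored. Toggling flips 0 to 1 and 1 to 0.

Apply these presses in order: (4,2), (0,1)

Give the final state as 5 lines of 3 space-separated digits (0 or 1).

After press 1 at (4,2):
0 0 0
1 0 0
0 0 0
0 0 1
1 1 1

After press 2 at (0,1):
1 1 1
1 1 0
0 0 0
0 0 1
1 1 1

Answer: 1 1 1
1 1 0
0 0 0
0 0 1
1 1 1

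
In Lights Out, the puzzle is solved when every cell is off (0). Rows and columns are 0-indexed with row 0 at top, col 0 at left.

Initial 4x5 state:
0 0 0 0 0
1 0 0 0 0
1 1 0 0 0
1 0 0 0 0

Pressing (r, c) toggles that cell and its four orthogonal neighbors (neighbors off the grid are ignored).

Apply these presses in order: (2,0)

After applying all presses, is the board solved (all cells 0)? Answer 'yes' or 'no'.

After press 1 at (2,0):
0 0 0 0 0
0 0 0 0 0
0 0 0 0 0
0 0 0 0 0

Lights still on: 0

Answer: yes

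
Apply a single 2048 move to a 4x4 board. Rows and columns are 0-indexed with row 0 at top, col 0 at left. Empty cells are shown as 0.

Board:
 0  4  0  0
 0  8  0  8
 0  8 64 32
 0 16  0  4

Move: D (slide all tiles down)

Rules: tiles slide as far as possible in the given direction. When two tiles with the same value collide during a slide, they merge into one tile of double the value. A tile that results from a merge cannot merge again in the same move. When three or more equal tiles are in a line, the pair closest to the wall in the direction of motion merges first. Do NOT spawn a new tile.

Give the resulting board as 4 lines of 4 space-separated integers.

Answer:  0  0  0  0
 0  4  0  8
 0 16  0 32
 0 16 64  4

Derivation:
Slide down:
col 0: [0, 0, 0, 0] -> [0, 0, 0, 0]
col 1: [4, 8, 8, 16] -> [0, 4, 16, 16]
col 2: [0, 0, 64, 0] -> [0, 0, 0, 64]
col 3: [0, 8, 32, 4] -> [0, 8, 32, 4]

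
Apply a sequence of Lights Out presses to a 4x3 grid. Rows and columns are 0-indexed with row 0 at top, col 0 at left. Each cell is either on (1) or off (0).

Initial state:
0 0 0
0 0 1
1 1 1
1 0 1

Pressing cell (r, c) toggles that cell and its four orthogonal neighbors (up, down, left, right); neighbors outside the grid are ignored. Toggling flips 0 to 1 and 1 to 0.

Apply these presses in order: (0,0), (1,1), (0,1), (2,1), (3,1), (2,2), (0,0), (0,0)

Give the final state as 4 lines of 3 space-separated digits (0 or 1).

After press 1 at (0,0):
1 1 0
1 0 1
1 1 1
1 0 1

After press 2 at (1,1):
1 0 0
0 1 0
1 0 1
1 0 1

After press 3 at (0,1):
0 1 1
0 0 0
1 0 1
1 0 1

After press 4 at (2,1):
0 1 1
0 1 0
0 1 0
1 1 1

After press 5 at (3,1):
0 1 1
0 1 0
0 0 0
0 0 0

After press 6 at (2,2):
0 1 1
0 1 1
0 1 1
0 0 1

After press 7 at (0,0):
1 0 1
1 1 1
0 1 1
0 0 1

After press 8 at (0,0):
0 1 1
0 1 1
0 1 1
0 0 1

Answer: 0 1 1
0 1 1
0 1 1
0 0 1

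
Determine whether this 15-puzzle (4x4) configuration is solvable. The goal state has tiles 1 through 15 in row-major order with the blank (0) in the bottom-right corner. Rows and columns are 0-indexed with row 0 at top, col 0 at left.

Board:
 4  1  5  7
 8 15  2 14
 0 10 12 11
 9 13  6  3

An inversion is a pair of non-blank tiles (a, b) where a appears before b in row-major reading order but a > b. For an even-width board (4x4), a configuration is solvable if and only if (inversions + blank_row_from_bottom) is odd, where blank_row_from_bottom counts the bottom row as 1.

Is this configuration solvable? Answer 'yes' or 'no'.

Answer: no

Derivation:
Inversions: 42
Blank is in row 2 (0-indexed from top), which is row 2 counting from the bottom (bottom = 1).
42 + 2 = 44, which is even, so the puzzle is not solvable.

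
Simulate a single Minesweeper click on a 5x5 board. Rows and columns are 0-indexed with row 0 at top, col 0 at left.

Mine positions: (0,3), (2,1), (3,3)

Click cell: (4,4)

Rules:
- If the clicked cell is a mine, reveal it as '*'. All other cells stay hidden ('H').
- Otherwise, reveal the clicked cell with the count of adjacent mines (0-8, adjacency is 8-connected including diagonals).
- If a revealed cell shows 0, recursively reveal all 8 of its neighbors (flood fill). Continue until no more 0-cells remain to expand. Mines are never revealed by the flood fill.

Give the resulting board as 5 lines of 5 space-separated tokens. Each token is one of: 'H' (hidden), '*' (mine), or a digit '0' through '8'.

H H H H H
H H H H H
H H H H H
H H H H H
H H H H 1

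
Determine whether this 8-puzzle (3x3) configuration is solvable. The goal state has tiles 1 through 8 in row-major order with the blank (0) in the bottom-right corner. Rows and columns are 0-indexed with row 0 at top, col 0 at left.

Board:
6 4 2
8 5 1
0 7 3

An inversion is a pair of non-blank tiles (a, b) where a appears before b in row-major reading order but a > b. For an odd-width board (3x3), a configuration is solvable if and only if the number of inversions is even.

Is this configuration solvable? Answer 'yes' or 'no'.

Answer: yes

Derivation:
Inversions (pairs i<j in row-major order where tile[i] > tile[j] > 0): 16
16 is even, so the puzzle is solvable.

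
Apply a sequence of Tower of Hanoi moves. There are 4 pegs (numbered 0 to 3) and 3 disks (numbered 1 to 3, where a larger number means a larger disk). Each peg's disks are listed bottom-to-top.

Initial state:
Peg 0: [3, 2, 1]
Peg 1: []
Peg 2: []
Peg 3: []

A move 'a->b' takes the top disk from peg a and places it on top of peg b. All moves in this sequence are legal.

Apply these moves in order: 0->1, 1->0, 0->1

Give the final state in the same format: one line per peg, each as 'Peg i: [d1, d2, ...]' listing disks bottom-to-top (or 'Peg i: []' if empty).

After move 1 (0->1):
Peg 0: [3, 2]
Peg 1: [1]
Peg 2: []
Peg 3: []

After move 2 (1->0):
Peg 0: [3, 2, 1]
Peg 1: []
Peg 2: []
Peg 3: []

After move 3 (0->1):
Peg 0: [3, 2]
Peg 1: [1]
Peg 2: []
Peg 3: []

Answer: Peg 0: [3, 2]
Peg 1: [1]
Peg 2: []
Peg 3: []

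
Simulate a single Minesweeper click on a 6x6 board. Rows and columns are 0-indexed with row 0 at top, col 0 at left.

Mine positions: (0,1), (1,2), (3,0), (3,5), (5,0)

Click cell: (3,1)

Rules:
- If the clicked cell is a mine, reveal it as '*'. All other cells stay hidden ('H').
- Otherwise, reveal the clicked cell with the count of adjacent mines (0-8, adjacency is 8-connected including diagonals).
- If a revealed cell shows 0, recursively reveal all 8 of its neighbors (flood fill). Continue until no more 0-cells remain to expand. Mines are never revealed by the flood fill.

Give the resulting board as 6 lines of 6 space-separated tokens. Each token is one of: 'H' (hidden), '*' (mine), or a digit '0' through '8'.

H H H H H H
H H H H H H
H H H H H H
H 1 H H H H
H H H H H H
H H H H H H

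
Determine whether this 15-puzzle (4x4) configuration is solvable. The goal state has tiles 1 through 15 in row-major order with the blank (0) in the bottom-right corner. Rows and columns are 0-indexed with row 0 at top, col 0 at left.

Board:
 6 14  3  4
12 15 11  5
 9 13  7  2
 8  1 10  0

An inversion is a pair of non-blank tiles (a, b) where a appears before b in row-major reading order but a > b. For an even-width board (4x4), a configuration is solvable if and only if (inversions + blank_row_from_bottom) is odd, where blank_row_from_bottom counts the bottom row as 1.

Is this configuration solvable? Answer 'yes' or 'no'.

Answer: yes

Derivation:
Inversions: 60
Blank is in row 3 (0-indexed from top), which is row 1 counting from the bottom (bottom = 1).
60 + 1 = 61, which is odd, so the puzzle is solvable.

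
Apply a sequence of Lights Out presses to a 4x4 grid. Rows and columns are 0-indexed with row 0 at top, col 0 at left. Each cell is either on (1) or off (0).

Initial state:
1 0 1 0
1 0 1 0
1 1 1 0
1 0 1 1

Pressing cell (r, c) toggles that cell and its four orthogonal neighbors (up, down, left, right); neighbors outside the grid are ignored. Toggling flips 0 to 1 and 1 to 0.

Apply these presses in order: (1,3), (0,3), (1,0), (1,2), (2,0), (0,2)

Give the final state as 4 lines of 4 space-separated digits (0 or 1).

After press 1 at (1,3):
1 0 1 1
1 0 0 1
1 1 1 1
1 0 1 1

After press 2 at (0,3):
1 0 0 0
1 0 0 0
1 1 1 1
1 0 1 1

After press 3 at (1,0):
0 0 0 0
0 1 0 0
0 1 1 1
1 0 1 1

After press 4 at (1,2):
0 0 1 0
0 0 1 1
0 1 0 1
1 0 1 1

After press 5 at (2,0):
0 0 1 0
1 0 1 1
1 0 0 1
0 0 1 1

After press 6 at (0,2):
0 1 0 1
1 0 0 1
1 0 0 1
0 0 1 1

Answer: 0 1 0 1
1 0 0 1
1 0 0 1
0 0 1 1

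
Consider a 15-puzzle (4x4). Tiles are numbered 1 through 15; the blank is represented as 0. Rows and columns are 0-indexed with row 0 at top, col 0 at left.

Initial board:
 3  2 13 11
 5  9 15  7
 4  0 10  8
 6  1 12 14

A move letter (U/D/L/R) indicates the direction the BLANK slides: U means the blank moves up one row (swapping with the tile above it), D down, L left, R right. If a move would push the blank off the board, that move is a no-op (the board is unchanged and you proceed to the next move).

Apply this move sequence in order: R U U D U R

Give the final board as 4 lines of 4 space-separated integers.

Answer:  3  2 11  0
 5  9 13  7
 4 10 15  8
 6  1 12 14

Derivation:
After move 1 (R):
 3  2 13 11
 5  9 15  7
 4 10  0  8
 6  1 12 14

After move 2 (U):
 3  2 13 11
 5  9  0  7
 4 10 15  8
 6  1 12 14

After move 3 (U):
 3  2  0 11
 5  9 13  7
 4 10 15  8
 6  1 12 14

After move 4 (D):
 3  2 13 11
 5  9  0  7
 4 10 15  8
 6  1 12 14

After move 5 (U):
 3  2  0 11
 5  9 13  7
 4 10 15  8
 6  1 12 14

After move 6 (R):
 3  2 11  0
 5  9 13  7
 4 10 15  8
 6  1 12 14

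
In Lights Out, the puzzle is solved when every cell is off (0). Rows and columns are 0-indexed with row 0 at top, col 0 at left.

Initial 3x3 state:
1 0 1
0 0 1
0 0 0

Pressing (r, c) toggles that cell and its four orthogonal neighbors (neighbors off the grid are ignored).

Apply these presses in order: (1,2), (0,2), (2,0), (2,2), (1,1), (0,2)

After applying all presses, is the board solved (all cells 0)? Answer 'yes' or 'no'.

After press 1 at (1,2):
1 0 0
0 1 0
0 0 1

After press 2 at (0,2):
1 1 1
0 1 1
0 0 1

After press 3 at (2,0):
1 1 1
1 1 1
1 1 1

After press 4 at (2,2):
1 1 1
1 1 0
1 0 0

After press 5 at (1,1):
1 0 1
0 0 1
1 1 0

After press 6 at (0,2):
1 1 0
0 0 0
1 1 0

Lights still on: 4

Answer: no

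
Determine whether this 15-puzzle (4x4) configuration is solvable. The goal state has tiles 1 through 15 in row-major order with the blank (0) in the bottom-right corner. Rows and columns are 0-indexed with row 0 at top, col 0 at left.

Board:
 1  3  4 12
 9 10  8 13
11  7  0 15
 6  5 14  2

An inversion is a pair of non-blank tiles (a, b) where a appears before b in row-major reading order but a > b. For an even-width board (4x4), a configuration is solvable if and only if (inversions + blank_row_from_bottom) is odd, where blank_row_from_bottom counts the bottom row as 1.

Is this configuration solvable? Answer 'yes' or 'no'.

Answer: no

Derivation:
Inversions: 44
Blank is in row 2 (0-indexed from top), which is row 2 counting from the bottom (bottom = 1).
44 + 2 = 46, which is even, so the puzzle is not solvable.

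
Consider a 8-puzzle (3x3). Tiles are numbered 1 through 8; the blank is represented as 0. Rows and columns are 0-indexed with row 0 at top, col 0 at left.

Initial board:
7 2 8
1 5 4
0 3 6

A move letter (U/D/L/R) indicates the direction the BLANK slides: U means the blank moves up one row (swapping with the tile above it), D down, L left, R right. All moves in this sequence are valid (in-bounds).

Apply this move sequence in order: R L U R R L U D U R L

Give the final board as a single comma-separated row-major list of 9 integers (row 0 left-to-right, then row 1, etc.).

After move 1 (R):
7 2 8
1 5 4
3 0 6

After move 2 (L):
7 2 8
1 5 4
0 3 6

After move 3 (U):
7 2 8
0 5 4
1 3 6

After move 4 (R):
7 2 8
5 0 4
1 3 6

After move 5 (R):
7 2 8
5 4 0
1 3 6

After move 6 (L):
7 2 8
5 0 4
1 3 6

After move 7 (U):
7 0 8
5 2 4
1 3 6

After move 8 (D):
7 2 8
5 0 4
1 3 6

After move 9 (U):
7 0 8
5 2 4
1 3 6

After move 10 (R):
7 8 0
5 2 4
1 3 6

After move 11 (L):
7 0 8
5 2 4
1 3 6

Answer: 7, 0, 8, 5, 2, 4, 1, 3, 6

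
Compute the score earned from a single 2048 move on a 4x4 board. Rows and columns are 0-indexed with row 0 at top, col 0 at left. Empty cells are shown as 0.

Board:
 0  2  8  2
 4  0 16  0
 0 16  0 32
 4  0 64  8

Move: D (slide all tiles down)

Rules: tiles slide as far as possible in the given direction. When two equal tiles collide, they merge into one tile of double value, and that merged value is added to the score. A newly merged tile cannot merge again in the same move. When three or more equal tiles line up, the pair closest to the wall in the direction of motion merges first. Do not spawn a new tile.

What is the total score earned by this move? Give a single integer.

Slide down:
col 0: [0, 4, 0, 4] -> [0, 0, 0, 8]  score +8 (running 8)
col 1: [2, 0, 16, 0] -> [0, 0, 2, 16]  score +0 (running 8)
col 2: [8, 16, 0, 64] -> [0, 8, 16, 64]  score +0 (running 8)
col 3: [2, 0, 32, 8] -> [0, 2, 32, 8]  score +0 (running 8)
Board after move:
 0  0  0  0
 0  0  8  2
 0  2 16 32
 8 16 64  8

Answer: 8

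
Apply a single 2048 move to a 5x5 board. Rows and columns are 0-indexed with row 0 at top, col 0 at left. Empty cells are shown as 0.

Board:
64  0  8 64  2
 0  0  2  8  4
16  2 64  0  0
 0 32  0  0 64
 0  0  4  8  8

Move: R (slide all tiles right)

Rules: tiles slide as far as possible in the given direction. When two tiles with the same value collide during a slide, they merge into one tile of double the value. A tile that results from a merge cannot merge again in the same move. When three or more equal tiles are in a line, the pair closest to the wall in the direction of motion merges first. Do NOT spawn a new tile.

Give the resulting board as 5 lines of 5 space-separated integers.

Slide right:
row 0: [64, 0, 8, 64, 2] -> [0, 64, 8, 64, 2]
row 1: [0, 0, 2, 8, 4] -> [0, 0, 2, 8, 4]
row 2: [16, 2, 64, 0, 0] -> [0, 0, 16, 2, 64]
row 3: [0, 32, 0, 0, 64] -> [0, 0, 0, 32, 64]
row 4: [0, 0, 4, 8, 8] -> [0, 0, 0, 4, 16]

Answer:  0 64  8 64  2
 0  0  2  8  4
 0  0 16  2 64
 0  0  0 32 64
 0  0  0  4 16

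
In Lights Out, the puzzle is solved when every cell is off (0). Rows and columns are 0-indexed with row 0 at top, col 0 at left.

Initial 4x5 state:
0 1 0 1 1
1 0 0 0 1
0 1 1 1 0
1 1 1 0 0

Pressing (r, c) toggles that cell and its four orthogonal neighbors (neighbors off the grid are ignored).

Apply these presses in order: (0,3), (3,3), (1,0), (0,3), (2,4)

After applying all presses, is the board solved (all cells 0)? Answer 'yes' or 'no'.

Answer: no

Derivation:
After press 1 at (0,3):
0 1 1 0 0
1 0 0 1 1
0 1 1 1 0
1 1 1 0 0

After press 2 at (3,3):
0 1 1 0 0
1 0 0 1 1
0 1 1 0 0
1 1 0 1 1

After press 3 at (1,0):
1 1 1 0 0
0 1 0 1 1
1 1 1 0 0
1 1 0 1 1

After press 4 at (0,3):
1 1 0 1 1
0 1 0 0 1
1 1 1 0 0
1 1 0 1 1

After press 5 at (2,4):
1 1 0 1 1
0 1 0 0 0
1 1 1 1 1
1 1 0 1 0

Lights still on: 13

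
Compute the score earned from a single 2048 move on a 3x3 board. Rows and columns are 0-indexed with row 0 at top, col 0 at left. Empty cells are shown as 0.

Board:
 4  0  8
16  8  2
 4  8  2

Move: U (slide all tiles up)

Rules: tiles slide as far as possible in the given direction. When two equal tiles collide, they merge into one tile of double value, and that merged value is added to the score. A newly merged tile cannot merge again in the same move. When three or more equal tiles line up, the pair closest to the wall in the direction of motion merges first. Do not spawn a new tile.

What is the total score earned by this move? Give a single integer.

Answer: 20

Derivation:
Slide up:
col 0: [4, 16, 4] -> [4, 16, 4]  score +0 (running 0)
col 1: [0, 8, 8] -> [16, 0, 0]  score +16 (running 16)
col 2: [8, 2, 2] -> [8, 4, 0]  score +4 (running 20)
Board after move:
 4 16  8
16  0  4
 4  0  0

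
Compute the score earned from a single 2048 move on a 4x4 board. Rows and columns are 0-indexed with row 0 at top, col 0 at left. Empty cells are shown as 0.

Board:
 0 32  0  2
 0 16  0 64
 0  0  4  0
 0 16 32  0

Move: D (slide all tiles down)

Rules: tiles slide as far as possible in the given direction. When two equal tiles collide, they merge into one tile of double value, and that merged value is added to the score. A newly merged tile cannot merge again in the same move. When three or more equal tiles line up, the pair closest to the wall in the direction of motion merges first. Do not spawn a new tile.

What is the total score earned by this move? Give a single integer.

Slide down:
col 0: [0, 0, 0, 0] -> [0, 0, 0, 0]  score +0 (running 0)
col 1: [32, 16, 0, 16] -> [0, 0, 32, 32]  score +32 (running 32)
col 2: [0, 0, 4, 32] -> [0, 0, 4, 32]  score +0 (running 32)
col 3: [2, 64, 0, 0] -> [0, 0, 2, 64]  score +0 (running 32)
Board after move:
 0  0  0  0
 0  0  0  0
 0 32  4  2
 0 32 32 64

Answer: 32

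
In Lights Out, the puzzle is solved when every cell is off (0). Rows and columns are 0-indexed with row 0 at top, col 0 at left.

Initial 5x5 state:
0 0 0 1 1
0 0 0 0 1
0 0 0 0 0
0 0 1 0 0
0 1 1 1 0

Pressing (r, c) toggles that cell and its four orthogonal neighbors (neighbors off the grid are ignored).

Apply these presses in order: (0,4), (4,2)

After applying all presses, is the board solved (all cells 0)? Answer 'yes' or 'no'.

Answer: yes

Derivation:
After press 1 at (0,4):
0 0 0 0 0
0 0 0 0 0
0 0 0 0 0
0 0 1 0 0
0 1 1 1 0

After press 2 at (4,2):
0 0 0 0 0
0 0 0 0 0
0 0 0 0 0
0 0 0 0 0
0 0 0 0 0

Lights still on: 0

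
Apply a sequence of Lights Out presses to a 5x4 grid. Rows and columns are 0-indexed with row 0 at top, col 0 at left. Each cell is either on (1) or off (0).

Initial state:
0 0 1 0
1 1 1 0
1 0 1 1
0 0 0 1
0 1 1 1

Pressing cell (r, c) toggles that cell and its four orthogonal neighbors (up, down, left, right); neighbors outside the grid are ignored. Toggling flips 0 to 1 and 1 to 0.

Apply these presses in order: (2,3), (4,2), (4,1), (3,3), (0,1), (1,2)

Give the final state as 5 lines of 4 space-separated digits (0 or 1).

After press 1 at (2,3):
0 0 1 0
1 1 1 1
1 0 0 0
0 0 0 0
0 1 1 1

After press 2 at (4,2):
0 0 1 0
1 1 1 1
1 0 0 0
0 0 1 0
0 0 0 0

After press 3 at (4,1):
0 0 1 0
1 1 1 1
1 0 0 0
0 1 1 0
1 1 1 0

After press 4 at (3,3):
0 0 1 0
1 1 1 1
1 0 0 1
0 1 0 1
1 1 1 1

After press 5 at (0,1):
1 1 0 0
1 0 1 1
1 0 0 1
0 1 0 1
1 1 1 1

After press 6 at (1,2):
1 1 1 0
1 1 0 0
1 0 1 1
0 1 0 1
1 1 1 1

Answer: 1 1 1 0
1 1 0 0
1 0 1 1
0 1 0 1
1 1 1 1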